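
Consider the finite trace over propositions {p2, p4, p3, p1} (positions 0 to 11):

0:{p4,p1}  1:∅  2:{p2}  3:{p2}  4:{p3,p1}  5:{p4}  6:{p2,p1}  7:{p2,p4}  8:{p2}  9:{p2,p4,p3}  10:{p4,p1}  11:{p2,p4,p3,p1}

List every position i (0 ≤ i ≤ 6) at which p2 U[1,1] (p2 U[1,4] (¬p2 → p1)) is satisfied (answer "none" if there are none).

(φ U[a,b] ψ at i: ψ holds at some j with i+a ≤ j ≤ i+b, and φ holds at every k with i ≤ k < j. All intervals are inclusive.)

Evaluate at each i in [0,6]:
  i=0: ✗ (no rhs in [1,1])
  i=1: ✗ (lhs fails at k=1 before rhs at j=2)
  i=2: ✓ (rhs at j=3; lhs holds on [2,2])
  i=3: ✗ (no rhs in [4,4])
  i=4: ✗ (no rhs in [5,5])
  i=5: ✗ (lhs fails at k=5 before rhs at j=6)
  i=6: ✓ (rhs at j=7; lhs holds on [6,6])

2, 6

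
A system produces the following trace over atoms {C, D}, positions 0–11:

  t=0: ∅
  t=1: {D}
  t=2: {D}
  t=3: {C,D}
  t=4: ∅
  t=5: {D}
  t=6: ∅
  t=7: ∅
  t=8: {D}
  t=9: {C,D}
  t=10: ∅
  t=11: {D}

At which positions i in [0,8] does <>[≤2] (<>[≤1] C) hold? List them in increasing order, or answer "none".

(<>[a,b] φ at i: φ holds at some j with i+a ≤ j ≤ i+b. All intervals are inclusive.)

Evaluate at each i in [0,8]:
  i=0: ✓ (witness j=2)
  i=1: ✓ (witness j=2)
  i=2: ✓ (witness j=2)
  i=3: ✓ (witness j=3)
  i=4: ✗ (none in [4,6])
  i=5: ✗ (none in [5,7])
  i=6: ✓ (witness j=8)
  i=7: ✓ (witness j=8)
  i=8: ✓ (witness j=8)

0, 1, 2, 3, 6, 7, 8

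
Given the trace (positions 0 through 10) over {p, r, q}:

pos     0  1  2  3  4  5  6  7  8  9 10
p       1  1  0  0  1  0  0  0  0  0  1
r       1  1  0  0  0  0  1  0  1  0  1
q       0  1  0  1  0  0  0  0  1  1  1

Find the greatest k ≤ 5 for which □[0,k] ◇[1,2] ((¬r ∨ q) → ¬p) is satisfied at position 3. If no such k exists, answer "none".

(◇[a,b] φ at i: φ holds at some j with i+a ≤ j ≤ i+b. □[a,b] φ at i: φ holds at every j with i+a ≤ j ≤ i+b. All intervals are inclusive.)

◇[1,2] ((¬r ∨ q) → ¬p) must hold from j=3 onward; find where it first fails.
  j=3: holds
  j=4: holds
  j=5: holds
  j=6: holds
  j=7: holds
  j=8: holds
Holds through j=8; largest k = 5.

5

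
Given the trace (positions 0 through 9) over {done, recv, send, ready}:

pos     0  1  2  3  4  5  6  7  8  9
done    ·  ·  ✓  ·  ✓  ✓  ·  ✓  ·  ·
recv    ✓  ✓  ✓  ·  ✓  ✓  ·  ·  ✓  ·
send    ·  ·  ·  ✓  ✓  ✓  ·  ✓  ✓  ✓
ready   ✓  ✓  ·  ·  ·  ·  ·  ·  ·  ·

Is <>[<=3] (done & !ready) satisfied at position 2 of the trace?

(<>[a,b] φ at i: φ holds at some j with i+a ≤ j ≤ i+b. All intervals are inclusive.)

Check (done & !ready) at each j in [2,5]:
  j=2: true
  j=3: false
  j=4: true
  j=5: true
Found at j=2 → formula holds.

Yes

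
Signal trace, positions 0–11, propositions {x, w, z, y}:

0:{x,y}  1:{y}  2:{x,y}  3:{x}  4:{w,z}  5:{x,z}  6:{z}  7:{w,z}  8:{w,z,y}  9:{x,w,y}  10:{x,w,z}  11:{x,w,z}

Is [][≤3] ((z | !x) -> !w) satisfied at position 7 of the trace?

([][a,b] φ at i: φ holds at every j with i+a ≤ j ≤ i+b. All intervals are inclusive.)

Does not hold

Check ((z | !x) -> !w) at every j in [7,10]:
  j=7: antecedent true; consequent false → ✗
  j=8: antecedent true; consequent false → ✗
  j=9: antecedent false → ✓
  j=10: antecedent true; consequent false → ✗
Fails at j=7 → formula fails.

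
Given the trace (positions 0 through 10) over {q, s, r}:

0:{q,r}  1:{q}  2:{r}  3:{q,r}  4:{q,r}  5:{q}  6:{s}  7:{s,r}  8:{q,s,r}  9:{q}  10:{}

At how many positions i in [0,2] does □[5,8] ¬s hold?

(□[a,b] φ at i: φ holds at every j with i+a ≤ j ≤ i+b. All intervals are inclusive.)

Evaluate at each i in [0,2]:
  i=0: ✗ (fails at j=6)
  i=1: ✗ (fails at j=6)
  i=2: ✗ (fails at j=7)
Positions where it holds: {} → 0.

0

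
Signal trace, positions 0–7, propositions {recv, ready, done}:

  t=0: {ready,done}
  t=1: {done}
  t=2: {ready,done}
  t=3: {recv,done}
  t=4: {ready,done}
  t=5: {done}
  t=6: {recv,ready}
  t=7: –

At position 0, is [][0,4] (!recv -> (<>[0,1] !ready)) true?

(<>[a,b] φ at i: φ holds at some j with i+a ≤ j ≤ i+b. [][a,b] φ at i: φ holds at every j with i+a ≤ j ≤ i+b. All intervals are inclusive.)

Check (!recv -> (<>[0,1] !ready)) at every j in [0,4]:
  j=0: antecedent true; consequent holds (witness at 1) → ✓
  j=1: antecedent true; consequent holds (witness at 1) → ✓
  j=2: antecedent true; consequent holds (witness at 3) → ✓
  j=3: antecedent false → ✓
  j=4: antecedent true; consequent holds (witness at 5) → ✓
All positions satisfy it → formula holds.

Yes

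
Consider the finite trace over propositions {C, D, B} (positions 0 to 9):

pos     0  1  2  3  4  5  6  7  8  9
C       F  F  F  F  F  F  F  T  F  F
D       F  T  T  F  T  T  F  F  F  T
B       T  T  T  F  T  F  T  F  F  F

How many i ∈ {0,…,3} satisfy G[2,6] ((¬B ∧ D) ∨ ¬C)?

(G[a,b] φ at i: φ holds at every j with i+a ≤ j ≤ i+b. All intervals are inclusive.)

1

Evaluate at each i in [0,3]:
  i=0: ✓ (all of [2,6])
  i=1: ✗ (fails at j=7)
  i=2: ✗ (fails at j=7)
  i=3: ✗ (fails at j=7)
Positions where it holds: {0} → 1.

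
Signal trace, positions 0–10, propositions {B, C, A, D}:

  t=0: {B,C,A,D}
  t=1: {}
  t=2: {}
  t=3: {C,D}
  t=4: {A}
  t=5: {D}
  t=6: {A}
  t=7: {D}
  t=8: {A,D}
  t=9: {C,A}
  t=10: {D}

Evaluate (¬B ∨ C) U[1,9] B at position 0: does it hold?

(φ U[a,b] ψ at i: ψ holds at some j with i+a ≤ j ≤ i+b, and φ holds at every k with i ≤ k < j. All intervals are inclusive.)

Need some j in [1,9] with B, and (¬B ∨ C) at every k in [0,j-1].
  j=1: B false.
  j=2: B false.
  j=3: B false.
  j=4: B false.
  j=5: B false.
  j=6: B false.
  j=7: B false.
  j=8: B false.
  j=9: B false.
No j in the window works → until fails.

Does not hold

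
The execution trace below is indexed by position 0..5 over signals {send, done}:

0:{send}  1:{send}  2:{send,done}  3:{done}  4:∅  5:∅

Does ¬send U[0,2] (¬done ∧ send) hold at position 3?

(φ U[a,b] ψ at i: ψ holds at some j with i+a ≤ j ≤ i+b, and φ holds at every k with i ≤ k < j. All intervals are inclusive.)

False

Need some j in [3,5] with (¬done ∧ send), and ¬send at every k in [3,j-1].
  j=3: (¬done ∧ send) false.
  j=4: (¬done ∧ send) false.
  j=5: (¬done ∧ send) false.
No j in the window works → until fails.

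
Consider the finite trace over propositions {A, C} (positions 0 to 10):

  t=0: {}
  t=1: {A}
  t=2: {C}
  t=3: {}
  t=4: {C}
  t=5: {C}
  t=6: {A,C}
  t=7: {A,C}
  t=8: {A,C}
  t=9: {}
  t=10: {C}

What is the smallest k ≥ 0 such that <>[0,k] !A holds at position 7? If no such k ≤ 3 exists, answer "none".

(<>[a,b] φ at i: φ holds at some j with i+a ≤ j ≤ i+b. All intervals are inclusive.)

2

Scan j = 7,8,… for !A:
  j=7: fails
  j=8: fails
  j=9: holds
First hit at j=9, so smallest k = 9-7 = 2.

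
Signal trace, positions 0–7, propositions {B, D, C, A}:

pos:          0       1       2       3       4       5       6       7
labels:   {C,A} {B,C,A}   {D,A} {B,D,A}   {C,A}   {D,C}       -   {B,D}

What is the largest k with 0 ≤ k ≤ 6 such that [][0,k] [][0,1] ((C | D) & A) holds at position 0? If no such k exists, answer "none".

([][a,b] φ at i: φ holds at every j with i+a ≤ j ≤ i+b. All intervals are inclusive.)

3

[][0,1] ((C | D) & A) must hold from j=0 onward; find where it first fails.
  j=0: holds
  j=1: holds
  j=2: holds
  j=3: holds
  j=4: fails
Holds on [0,3], so largest k = 3.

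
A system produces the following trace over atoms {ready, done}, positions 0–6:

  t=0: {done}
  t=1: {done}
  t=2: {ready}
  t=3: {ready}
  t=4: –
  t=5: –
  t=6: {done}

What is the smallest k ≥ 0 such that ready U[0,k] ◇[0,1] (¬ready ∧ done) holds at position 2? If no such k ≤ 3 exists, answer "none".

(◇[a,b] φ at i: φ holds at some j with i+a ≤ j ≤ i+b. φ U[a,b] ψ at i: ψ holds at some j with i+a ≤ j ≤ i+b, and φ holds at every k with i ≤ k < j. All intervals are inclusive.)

Need earliest j ≥ 2 with ◇[0,1] (¬ready ∧ done), and ready at every k in [2,j-1].
  j=2: rhs fails.
  j=3: rhs fails.
  j=4: rhs fails.
  j=5: rhs holds but lhs fails at k=4.
No witness within the range → none.

none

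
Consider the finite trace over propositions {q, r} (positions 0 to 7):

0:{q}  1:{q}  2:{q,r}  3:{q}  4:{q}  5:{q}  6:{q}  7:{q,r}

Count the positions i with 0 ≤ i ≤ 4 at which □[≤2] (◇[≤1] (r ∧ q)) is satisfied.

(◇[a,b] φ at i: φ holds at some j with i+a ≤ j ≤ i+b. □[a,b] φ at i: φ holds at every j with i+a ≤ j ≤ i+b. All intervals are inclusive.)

0

Evaluate at each i in [0,4]:
  i=0: ✗ (fails at j=0)
  i=1: ✗ (fails at j=3)
  i=2: ✗ (fails at j=3)
  i=3: ✗ (fails at j=3)
  i=4: ✗ (fails at j=4)
Positions where it holds: {} → 0.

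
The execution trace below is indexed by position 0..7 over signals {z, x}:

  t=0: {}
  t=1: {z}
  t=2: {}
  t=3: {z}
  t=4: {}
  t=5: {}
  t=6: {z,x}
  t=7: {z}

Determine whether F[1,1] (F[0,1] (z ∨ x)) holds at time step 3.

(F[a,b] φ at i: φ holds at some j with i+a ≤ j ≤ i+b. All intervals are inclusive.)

Check F[0,1] (z ∨ x) at each j in [4,4]:
  j=4: fails (none in [4,5])
No position in the window satisfies it → formula fails.

False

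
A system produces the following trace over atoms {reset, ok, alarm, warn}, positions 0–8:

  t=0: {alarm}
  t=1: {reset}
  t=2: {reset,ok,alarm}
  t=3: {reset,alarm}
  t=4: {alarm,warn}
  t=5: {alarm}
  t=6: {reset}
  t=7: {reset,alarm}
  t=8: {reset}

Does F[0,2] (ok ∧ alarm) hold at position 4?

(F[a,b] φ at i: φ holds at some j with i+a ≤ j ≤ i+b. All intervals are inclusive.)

Check (ok ∧ alarm) at each j in [4,6]:
  j=4: false
  j=5: false
  j=6: false
No position in the window satisfies it → formula fails.

Does not hold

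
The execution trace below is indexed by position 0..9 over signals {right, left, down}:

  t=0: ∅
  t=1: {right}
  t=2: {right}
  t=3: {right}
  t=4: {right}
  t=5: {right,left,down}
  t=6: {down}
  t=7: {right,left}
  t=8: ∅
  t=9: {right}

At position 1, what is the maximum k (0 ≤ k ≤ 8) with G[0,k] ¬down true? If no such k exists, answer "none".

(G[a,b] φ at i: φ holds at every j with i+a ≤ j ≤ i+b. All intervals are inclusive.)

¬down must hold from j=1 onward; find where it first fails.
  j=1: holds
  j=2: holds
  j=3: holds
  j=4: holds
  j=5: fails
Holds on [1,4], so largest k = 3.

3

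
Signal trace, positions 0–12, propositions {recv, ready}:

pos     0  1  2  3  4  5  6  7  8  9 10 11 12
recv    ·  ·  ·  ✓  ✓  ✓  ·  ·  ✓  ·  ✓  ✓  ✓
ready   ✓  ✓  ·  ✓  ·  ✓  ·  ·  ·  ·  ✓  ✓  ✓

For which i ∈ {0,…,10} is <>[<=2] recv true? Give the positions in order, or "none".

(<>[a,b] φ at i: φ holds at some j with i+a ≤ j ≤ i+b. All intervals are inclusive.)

Evaluate at each i in [0,10]:
  i=0: ✗ (none in [0,2])
  i=1: ✓ (witness j=3)
  i=2: ✓ (witness j=3)
  i=3: ✓ (witness j=3)
  i=4: ✓ (witness j=4)
  i=5: ✓ (witness j=5)
  i=6: ✓ (witness j=8)
  i=7: ✓ (witness j=8)
  i=8: ✓ (witness j=8)
  i=9: ✓ (witness j=10)
  i=10: ✓ (witness j=10)

1, 2, 3, 4, 5, 6, 7, 8, 9, 10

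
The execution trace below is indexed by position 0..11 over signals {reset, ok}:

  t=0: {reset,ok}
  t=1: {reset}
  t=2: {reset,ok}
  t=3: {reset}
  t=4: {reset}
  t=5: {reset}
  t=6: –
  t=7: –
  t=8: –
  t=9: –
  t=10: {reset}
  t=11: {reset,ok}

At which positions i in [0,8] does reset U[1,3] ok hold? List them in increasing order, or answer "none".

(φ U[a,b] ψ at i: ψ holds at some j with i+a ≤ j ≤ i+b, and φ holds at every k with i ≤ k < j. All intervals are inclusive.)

0, 1

Evaluate at each i in [0,8]:
  i=0: ✓ (rhs at j=2; lhs holds on [0,1])
  i=1: ✓ (rhs at j=2; lhs holds on [1,1])
  i=2: ✗ (no rhs in [3,5])
  i=3: ✗ (no rhs in [4,6])
  i=4: ✗ (no rhs in [5,7])
  i=5: ✗ (no rhs in [6,8])
  i=6: ✗ (no rhs in [7,9])
  i=7: ✗ (no rhs in [8,10])
  i=8: ✗ (lhs fails at k=8 before rhs at j=11)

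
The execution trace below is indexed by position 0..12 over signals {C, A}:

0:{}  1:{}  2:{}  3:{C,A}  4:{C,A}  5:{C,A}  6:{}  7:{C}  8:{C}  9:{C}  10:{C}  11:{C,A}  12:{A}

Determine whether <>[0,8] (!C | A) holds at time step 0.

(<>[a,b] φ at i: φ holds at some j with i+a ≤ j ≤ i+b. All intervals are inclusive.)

Holds

Check (!C | A) at each j in [0,8]:
  j=0: true
  j=1: true
  j=2: true
  j=3: true
  j=4: true
  j=5: true
  j=6: true
  j=7: false
  j=8: false
Found at j=0 → formula holds.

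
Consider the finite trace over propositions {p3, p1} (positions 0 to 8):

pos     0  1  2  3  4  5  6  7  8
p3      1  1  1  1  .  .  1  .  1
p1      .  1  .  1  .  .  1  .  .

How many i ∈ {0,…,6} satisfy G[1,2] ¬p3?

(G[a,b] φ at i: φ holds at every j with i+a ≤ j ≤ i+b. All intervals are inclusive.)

Evaluate at each i in [0,6]:
  i=0: ✗ (fails at j=1)
  i=1: ✗ (fails at j=2)
  i=2: ✗ (fails at j=3)
  i=3: ✓ (all of [4,5])
  i=4: ✗ (fails at j=6)
  i=5: ✗ (fails at j=6)
  i=6: ✗ (fails at j=8)
Positions where it holds: {3} → 1.

1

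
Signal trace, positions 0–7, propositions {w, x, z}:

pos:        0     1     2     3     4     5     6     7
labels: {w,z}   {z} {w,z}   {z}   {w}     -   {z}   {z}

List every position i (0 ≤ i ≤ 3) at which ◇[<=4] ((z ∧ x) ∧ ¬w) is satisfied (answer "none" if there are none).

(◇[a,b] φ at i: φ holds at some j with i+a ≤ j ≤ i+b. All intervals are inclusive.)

none

Evaluate at each i in [0,3]:
  i=0: ✗ (none in [0,4])
  i=1: ✗ (none in [1,5])
  i=2: ✗ (none in [2,6])
  i=3: ✗ (none in [3,7])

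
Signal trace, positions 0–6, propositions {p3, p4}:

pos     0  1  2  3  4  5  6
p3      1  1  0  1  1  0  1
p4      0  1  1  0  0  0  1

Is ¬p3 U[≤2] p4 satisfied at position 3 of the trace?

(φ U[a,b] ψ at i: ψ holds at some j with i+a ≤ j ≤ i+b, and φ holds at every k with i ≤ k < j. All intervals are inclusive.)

Does not hold

Need some j in [3,5] with p4, and ¬p3 at every k in [3,j-1].
  j=3: p4 false.
  j=4: p4 false.
  j=5: p4 false.
No j in the window works → until fails.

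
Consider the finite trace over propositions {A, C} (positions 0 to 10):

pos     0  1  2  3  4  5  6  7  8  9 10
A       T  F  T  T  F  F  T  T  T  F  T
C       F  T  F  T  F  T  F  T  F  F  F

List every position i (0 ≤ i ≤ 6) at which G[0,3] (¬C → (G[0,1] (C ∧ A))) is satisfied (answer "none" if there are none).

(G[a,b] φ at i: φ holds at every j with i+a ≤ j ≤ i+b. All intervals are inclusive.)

Evaluate at each i in [0,6]:
  i=0: ✗ (fails at j=0)
  i=1: ✗ (fails at j=2)
  i=2: ✗ (fails at j=2)
  i=3: ✗ (fails at j=4)
  i=4: ✗ (fails at j=4)
  i=5: ✗ (fails at j=6)
  i=6: ✗ (fails at j=6)

none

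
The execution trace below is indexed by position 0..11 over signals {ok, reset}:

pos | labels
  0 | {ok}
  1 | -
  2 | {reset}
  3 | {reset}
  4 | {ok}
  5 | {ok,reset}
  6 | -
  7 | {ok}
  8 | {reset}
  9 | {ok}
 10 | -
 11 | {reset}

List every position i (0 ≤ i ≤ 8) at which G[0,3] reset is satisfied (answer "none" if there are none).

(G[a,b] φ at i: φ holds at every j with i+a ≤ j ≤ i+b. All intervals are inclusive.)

Evaluate at each i in [0,8]:
  i=0: ✗ (fails at j=0)
  i=1: ✗ (fails at j=1)
  i=2: ✗ (fails at j=4)
  i=3: ✗ (fails at j=4)
  i=4: ✗ (fails at j=4)
  i=5: ✗ (fails at j=6)
  i=6: ✗ (fails at j=6)
  i=7: ✗ (fails at j=7)
  i=8: ✗ (fails at j=9)

none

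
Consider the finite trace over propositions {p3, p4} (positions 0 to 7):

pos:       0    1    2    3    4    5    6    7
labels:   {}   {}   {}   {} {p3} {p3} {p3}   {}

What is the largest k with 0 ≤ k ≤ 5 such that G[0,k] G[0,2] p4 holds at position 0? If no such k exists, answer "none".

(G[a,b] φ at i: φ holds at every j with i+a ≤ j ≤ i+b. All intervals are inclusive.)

none

G[0,2] p4 must hold from j=0 onward; find where it first fails.
  j=0: fails → no k works.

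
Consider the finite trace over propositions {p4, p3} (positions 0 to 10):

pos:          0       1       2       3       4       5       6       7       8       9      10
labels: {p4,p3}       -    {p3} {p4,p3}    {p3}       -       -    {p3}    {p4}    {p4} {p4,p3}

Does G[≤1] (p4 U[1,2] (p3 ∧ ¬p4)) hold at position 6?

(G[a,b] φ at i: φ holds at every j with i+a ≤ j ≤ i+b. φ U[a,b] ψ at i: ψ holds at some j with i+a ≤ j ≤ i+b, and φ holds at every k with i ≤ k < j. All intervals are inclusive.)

No

Check (p4 U[1,2] (p3 ∧ ¬p4)) at every j in [6,7]:
  j=6: fails
  j=7: fails
Fails at j=6 → formula fails.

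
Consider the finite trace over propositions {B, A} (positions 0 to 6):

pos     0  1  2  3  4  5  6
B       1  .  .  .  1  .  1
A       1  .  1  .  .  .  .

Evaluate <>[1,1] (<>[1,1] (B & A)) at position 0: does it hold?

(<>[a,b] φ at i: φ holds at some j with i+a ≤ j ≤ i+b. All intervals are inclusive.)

Check <>[1,1] (B & A) at each j in [1,1]:
  j=1: fails (none in [2,2])
No position in the window satisfies it → formula fails.

False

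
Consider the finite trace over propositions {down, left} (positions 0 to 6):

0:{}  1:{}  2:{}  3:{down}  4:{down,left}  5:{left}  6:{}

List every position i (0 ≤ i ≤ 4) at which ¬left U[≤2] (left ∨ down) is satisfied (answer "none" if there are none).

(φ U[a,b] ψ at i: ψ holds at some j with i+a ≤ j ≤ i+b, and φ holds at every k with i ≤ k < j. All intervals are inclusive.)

1, 2, 3, 4

Evaluate at each i in [0,4]:
  i=0: ✗ (no rhs in [0,2])
  i=1: ✓ (rhs at j=3; lhs holds on [1,2])
  i=2: ✓ (rhs at j=3; lhs holds on [2,2])
  i=3: ✓ (rhs at j=3)
  i=4: ✓ (rhs at j=4)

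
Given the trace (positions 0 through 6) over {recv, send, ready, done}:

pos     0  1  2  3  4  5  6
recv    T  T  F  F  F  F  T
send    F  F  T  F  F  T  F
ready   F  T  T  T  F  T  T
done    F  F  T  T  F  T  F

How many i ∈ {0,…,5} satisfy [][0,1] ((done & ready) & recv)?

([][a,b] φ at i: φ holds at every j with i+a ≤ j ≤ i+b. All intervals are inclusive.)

0

Evaluate at each i in [0,5]:
  i=0: ✗ (fails at j=0)
  i=1: ✗ (fails at j=1)
  i=2: ✗ (fails at j=2)
  i=3: ✗ (fails at j=3)
  i=4: ✗ (fails at j=4)
  i=5: ✗ (fails at j=5)
Positions where it holds: {} → 0.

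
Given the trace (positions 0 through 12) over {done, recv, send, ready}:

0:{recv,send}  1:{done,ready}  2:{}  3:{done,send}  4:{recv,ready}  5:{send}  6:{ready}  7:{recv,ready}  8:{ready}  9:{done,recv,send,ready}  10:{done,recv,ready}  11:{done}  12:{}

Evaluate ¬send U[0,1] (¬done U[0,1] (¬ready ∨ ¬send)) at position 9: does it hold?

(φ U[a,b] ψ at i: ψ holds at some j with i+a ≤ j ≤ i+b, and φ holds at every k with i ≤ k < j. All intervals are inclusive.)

Need some j in [9,10] with (¬done U[0,1] (¬ready ∨ ¬send)), and ¬send at every k in [9,j-1].
  j=9: (¬done U[0,1] (¬ready ∨ ¬send)) — fails.
  j=10: (¬done U[0,1] (¬ready ∨ ¬send)) holds, but ¬send fails at k=9 → not this j.
No j in the window works → until fails.

False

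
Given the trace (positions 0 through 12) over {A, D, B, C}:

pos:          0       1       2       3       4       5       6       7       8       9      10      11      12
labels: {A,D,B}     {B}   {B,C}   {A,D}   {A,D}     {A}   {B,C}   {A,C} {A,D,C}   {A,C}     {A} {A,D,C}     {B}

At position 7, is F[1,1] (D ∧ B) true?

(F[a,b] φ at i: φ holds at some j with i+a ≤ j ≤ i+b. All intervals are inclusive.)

Check (D ∧ B) at each j in [8,8]:
  j=8: false
No position in the window satisfies it → formula fails.

False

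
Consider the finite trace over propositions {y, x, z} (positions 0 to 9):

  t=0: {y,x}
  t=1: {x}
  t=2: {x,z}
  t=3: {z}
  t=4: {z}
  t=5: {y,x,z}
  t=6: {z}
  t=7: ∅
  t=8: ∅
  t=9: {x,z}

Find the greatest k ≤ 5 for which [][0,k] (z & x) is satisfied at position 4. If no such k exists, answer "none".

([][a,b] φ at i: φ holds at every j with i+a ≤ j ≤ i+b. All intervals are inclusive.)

none

(z & x) must hold from j=4 onward; find where it first fails.
  j=4: fails → no k works.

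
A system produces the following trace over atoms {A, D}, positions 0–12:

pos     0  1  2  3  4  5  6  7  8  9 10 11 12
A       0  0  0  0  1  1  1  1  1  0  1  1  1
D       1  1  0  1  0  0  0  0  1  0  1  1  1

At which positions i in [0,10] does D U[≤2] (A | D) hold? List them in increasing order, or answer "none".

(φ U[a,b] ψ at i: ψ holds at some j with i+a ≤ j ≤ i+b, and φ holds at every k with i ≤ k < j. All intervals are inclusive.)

0, 1, 3, 4, 5, 6, 7, 8, 10

Evaluate at each i in [0,10]:
  i=0: ✓ (rhs at j=0)
  i=1: ✓ (rhs at j=1)
  i=2: ✗ (lhs fails at k=2 before rhs at j=3)
  i=3: ✓ (rhs at j=3)
  i=4: ✓ (rhs at j=4)
  i=5: ✓ (rhs at j=5)
  i=6: ✓ (rhs at j=6)
  i=7: ✓ (rhs at j=7)
  i=8: ✓ (rhs at j=8)
  i=9: ✗ (lhs fails at k=9 before rhs at j=10)
  i=10: ✓ (rhs at j=10)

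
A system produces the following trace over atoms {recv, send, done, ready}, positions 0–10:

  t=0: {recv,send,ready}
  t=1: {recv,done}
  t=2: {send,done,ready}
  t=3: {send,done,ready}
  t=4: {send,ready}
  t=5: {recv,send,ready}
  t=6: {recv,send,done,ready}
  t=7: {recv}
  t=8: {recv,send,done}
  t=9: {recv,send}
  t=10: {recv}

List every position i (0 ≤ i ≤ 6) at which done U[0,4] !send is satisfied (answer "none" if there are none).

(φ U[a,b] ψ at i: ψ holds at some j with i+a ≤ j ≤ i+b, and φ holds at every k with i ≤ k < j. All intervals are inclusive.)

1, 6

Evaluate at each i in [0,6]:
  i=0: ✗ (lhs fails at k=0 before rhs at j=1)
  i=1: ✓ (rhs at j=1)
  i=2: ✗ (no rhs in [2,6])
  i=3: ✗ (lhs fails at k=4 before rhs at j=7)
  i=4: ✗ (lhs fails at k=4 before rhs at j=7)
  i=5: ✗ (lhs fails at k=5 before rhs at j=7)
  i=6: ✓ (rhs at j=7; lhs holds on [6,6])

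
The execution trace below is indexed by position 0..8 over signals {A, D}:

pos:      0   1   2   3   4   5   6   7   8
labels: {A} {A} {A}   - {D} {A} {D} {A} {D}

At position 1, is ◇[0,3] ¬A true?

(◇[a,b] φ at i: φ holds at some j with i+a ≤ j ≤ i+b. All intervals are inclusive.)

Holds

Check ¬A at each j in [1,4]:
  j=1: false
  j=2: false
  j=3: true
  j=4: true
Found at j=3 → formula holds.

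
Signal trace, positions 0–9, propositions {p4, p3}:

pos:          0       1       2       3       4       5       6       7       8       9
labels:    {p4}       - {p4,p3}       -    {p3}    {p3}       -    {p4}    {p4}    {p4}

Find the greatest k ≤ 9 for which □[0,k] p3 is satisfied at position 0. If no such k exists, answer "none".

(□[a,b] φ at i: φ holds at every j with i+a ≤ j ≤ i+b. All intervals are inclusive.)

none

p3 must hold from j=0 onward; find where it first fails.
  j=0: fails → no k works.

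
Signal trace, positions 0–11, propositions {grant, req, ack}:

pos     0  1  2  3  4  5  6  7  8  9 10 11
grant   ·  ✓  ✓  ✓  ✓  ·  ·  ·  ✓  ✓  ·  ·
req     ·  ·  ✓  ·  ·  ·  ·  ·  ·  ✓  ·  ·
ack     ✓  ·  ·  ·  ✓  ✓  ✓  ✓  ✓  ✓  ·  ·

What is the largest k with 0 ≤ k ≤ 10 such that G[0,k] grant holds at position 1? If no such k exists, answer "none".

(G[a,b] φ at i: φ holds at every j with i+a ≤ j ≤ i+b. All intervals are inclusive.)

3

grant must hold from j=1 onward; find where it first fails.
  j=1: holds
  j=2: holds
  j=3: holds
  j=4: holds
  j=5: fails
Holds on [1,4], so largest k = 3.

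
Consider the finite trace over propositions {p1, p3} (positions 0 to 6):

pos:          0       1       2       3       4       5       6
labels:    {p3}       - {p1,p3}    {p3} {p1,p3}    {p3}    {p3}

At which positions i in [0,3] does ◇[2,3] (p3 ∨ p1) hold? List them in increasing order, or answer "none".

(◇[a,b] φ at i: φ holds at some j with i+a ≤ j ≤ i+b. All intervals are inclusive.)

Evaluate at each i in [0,3]:
  i=0: ✓ (witness j=2)
  i=1: ✓ (witness j=3)
  i=2: ✓ (witness j=4)
  i=3: ✓ (witness j=5)

0, 1, 2, 3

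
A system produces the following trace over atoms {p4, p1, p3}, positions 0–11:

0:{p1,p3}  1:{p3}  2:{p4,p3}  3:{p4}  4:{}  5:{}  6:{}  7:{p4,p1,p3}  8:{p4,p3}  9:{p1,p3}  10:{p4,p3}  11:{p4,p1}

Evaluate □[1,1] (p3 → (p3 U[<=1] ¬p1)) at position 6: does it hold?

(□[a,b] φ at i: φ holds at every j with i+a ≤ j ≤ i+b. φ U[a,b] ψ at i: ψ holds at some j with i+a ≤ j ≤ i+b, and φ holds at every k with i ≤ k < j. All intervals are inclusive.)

Check (p3 → (p3 U[<=1] ¬p1)) at every j in [7,7]:
  j=7: antecedent true; consequent holds → ✓
All positions satisfy it → formula holds.

Yes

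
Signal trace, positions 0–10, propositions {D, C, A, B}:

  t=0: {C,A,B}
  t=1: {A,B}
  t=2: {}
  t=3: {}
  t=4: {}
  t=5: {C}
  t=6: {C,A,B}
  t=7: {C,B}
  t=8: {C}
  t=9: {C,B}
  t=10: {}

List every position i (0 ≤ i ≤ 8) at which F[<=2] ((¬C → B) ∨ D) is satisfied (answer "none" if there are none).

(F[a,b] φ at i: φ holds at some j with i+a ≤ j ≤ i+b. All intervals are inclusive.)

0, 1, 3, 4, 5, 6, 7, 8

Evaluate at each i in [0,8]:
  i=0: ✓ (witness j=0)
  i=1: ✓ (witness j=1)
  i=2: ✗ (none in [2,4])
  i=3: ✓ (witness j=5)
  i=4: ✓ (witness j=5)
  i=5: ✓ (witness j=5)
  i=6: ✓ (witness j=6)
  i=7: ✓ (witness j=7)
  i=8: ✓ (witness j=8)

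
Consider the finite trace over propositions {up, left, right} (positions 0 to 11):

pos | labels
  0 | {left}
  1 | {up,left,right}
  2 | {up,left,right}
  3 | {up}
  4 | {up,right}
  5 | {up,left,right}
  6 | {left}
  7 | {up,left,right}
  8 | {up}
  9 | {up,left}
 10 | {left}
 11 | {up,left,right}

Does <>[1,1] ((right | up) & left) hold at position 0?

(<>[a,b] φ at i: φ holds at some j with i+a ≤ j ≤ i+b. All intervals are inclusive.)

Holds

Check ((right | up) & left) at each j in [1,1]:
  j=1: true
Found at j=1 → formula holds.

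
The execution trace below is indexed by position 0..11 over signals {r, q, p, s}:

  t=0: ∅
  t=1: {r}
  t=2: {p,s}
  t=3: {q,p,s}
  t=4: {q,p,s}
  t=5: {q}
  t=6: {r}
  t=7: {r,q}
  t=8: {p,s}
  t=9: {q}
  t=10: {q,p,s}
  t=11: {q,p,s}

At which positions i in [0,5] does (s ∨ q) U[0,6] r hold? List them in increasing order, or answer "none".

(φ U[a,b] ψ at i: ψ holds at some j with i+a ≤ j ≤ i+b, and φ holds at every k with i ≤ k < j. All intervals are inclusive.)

1, 2, 3, 4, 5

Evaluate at each i in [0,5]:
  i=0: ✗ (lhs fails at k=0 before rhs at j=1)
  i=1: ✓ (rhs at j=1)
  i=2: ✓ (rhs at j=6; lhs holds on [2,5])
  i=3: ✓ (rhs at j=6; lhs holds on [3,5])
  i=4: ✓ (rhs at j=6; lhs holds on [4,5])
  i=5: ✓ (rhs at j=6; lhs holds on [5,5])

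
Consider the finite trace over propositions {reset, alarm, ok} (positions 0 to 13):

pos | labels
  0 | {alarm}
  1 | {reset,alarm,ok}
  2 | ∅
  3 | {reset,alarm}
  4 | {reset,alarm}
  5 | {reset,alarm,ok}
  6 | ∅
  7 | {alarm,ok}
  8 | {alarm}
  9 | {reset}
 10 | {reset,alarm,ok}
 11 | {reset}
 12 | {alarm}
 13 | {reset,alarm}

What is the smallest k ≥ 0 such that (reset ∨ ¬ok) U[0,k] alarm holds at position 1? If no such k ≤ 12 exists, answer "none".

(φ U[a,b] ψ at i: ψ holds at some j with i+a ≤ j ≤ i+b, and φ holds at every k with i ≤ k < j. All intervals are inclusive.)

Need earliest j ≥ 1 with alarm, and (reset ∨ ¬ok) at every k in [1,j-1].
  j=1: rhs holds (empty prefix). k = 0.

0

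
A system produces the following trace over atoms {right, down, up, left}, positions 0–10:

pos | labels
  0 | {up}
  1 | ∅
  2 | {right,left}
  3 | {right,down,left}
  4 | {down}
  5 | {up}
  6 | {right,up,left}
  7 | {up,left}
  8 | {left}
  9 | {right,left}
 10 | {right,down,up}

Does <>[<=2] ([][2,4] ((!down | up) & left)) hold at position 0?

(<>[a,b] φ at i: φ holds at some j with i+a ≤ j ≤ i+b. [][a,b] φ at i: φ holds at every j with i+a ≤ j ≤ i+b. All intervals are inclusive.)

No

Check [][2,4] ((!down | up) & left) at each j in [0,2]:
  j=0: fails at 3
  j=1: fails at 3
  j=2: fails at 4
No position in the window satisfies it → formula fails.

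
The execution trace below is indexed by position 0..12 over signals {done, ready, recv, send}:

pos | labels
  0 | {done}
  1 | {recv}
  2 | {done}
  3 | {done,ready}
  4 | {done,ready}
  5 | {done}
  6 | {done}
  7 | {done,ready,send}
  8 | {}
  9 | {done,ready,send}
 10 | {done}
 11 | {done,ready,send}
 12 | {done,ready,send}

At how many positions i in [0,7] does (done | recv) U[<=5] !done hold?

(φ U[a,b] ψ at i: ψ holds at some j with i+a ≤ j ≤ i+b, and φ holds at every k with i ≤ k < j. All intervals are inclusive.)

7

Evaluate at each i in [0,7]:
  i=0: ✓ (rhs at j=1; lhs holds on [0,0])
  i=1: ✓ (rhs at j=1)
  i=2: ✗ (no rhs in [2,7])
  i=3: ✓ (rhs at j=8; lhs holds on [3,7])
  i=4: ✓ (rhs at j=8; lhs holds on [4,7])
  i=5: ✓ (rhs at j=8; lhs holds on [5,7])
  i=6: ✓ (rhs at j=8; lhs holds on [6,7])
  i=7: ✓ (rhs at j=8; lhs holds on [7,7])
Positions where it holds: {0, 1, 3, 4, 5, 6, 7} → 7.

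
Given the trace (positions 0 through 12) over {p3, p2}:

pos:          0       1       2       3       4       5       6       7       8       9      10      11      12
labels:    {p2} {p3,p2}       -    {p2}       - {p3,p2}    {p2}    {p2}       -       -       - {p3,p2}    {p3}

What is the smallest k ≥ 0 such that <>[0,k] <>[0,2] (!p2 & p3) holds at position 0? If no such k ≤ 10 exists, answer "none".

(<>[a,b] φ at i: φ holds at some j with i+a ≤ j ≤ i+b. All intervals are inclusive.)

10

Scan j = 0,1,… for <>[0,2] (!p2 & p3):
  j=0: fails
  j=1: fails
  j=2: fails
  j=3: fails
  j=4: fails
  j=5: fails
  j=6: fails
  j=7: fails
  j=8: fails
  j=9: fails
  j=10: holds
First hit at j=10, so smallest k = 10-0 = 10.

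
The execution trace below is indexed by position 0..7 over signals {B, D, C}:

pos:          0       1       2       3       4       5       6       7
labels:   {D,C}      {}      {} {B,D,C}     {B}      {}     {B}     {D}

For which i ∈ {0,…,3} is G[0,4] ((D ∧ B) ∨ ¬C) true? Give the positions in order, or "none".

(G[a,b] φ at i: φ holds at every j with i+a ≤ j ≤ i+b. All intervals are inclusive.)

1, 2, 3

Evaluate at each i in [0,3]:
  i=0: ✗ (fails at j=0)
  i=1: ✓ (all of [1,5])
  i=2: ✓ (all of [2,6])
  i=3: ✓ (all of [3,7])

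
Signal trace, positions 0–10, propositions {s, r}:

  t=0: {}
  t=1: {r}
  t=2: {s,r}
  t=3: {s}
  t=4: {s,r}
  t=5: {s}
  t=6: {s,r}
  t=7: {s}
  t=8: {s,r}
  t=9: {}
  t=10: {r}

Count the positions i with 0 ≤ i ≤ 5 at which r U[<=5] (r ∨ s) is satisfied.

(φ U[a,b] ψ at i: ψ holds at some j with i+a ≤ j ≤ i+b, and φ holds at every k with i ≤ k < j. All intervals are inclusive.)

Evaluate at each i in [0,5]:
  i=0: ✗ (lhs fails at k=0 before rhs at j=1)
  i=1: ✓ (rhs at j=1)
  i=2: ✓ (rhs at j=2)
  i=3: ✓ (rhs at j=3)
  i=4: ✓ (rhs at j=4)
  i=5: ✓ (rhs at j=5)
Positions where it holds: {1, 2, 3, 4, 5} → 5.

5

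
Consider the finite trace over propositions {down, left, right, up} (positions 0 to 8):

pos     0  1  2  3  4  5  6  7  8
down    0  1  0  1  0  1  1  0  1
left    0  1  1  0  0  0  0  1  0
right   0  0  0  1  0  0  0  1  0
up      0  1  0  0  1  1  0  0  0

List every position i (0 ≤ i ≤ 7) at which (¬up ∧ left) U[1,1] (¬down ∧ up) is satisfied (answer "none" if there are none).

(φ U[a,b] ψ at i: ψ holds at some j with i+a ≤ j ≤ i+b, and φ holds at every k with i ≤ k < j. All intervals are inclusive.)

Evaluate at each i in [0,7]:
  i=0: ✗ (no rhs in [1,1])
  i=1: ✗ (no rhs in [2,2])
  i=2: ✗ (no rhs in [3,3])
  i=3: ✗ (lhs fails at k=3 before rhs at j=4)
  i=4: ✗ (no rhs in [5,5])
  i=5: ✗ (no rhs in [6,6])
  i=6: ✗ (no rhs in [7,7])
  i=7: ✗ (no rhs in [8,8])

none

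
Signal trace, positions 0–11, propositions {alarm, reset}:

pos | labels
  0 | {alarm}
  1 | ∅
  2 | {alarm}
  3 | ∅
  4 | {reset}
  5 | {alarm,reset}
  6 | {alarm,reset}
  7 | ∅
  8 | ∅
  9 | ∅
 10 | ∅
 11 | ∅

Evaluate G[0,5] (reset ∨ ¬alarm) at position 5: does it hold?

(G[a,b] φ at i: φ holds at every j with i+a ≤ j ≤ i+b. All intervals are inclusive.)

Holds

Check (reset ∨ ¬alarm) at every j in [5,10]:
  j=5: true
  j=6: true
  j=7: true
  j=8: true
  j=9: true
  j=10: true
All positions satisfy it → formula holds.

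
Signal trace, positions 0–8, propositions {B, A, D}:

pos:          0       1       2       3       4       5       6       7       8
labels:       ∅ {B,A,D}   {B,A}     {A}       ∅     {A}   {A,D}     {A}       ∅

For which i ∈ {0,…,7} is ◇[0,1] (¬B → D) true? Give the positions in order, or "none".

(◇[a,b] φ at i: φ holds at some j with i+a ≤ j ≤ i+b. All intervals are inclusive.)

Evaluate at each i in [0,7]:
  i=0: ✓ (witness j=1)
  i=1: ✓ (witness j=1)
  i=2: ✓ (witness j=2)
  i=3: ✗ (none in [3,4])
  i=4: ✗ (none in [4,5])
  i=5: ✓ (witness j=6)
  i=6: ✓ (witness j=6)
  i=7: ✗ (none in [7,8])

0, 1, 2, 5, 6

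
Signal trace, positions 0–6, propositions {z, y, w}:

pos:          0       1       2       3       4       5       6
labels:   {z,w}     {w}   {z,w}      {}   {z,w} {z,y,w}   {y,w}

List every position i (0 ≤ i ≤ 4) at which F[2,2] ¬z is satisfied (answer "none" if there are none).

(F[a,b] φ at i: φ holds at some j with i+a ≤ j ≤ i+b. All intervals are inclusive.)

Evaluate at each i in [0,4]:
  i=0: ✗ (none in [2,2])
  i=1: ✓ (witness j=3)
  i=2: ✗ (none in [4,4])
  i=3: ✗ (none in [5,5])
  i=4: ✓ (witness j=6)

1, 4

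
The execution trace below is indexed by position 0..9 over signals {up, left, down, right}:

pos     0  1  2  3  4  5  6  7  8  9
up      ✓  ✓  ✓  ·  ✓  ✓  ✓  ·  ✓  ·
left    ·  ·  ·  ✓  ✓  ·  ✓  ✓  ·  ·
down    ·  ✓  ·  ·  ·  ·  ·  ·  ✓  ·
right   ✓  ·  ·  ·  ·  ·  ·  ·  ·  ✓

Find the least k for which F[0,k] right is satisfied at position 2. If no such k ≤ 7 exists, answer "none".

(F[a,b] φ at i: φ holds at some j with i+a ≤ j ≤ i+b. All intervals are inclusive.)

Scan j = 2,3,… for right:
  j=2: fails
  j=3: fails
  j=4: fails
  j=5: fails
  j=6: fails
  j=7: fails
  j=8: fails
  j=9: holds
First hit at j=9, so smallest k = 9-2 = 7.

7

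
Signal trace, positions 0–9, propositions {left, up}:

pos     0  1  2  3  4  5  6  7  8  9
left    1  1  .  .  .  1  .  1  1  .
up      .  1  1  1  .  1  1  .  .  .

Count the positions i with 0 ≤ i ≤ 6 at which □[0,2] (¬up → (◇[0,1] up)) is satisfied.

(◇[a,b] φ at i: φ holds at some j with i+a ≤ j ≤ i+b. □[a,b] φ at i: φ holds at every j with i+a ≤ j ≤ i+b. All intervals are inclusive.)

Evaluate at each i in [0,6]:
  i=0: ✓ (all of [0,2])
  i=1: ✓ (all of [1,3])
  i=2: ✓ (all of [2,4])
  i=3: ✓ (all of [3,5])
  i=4: ✓ (all of [4,6])
  i=5: ✗ (fails at j=7)
  i=6: ✗ (fails at j=7)
Positions where it holds: {0, 1, 2, 3, 4} → 5.

5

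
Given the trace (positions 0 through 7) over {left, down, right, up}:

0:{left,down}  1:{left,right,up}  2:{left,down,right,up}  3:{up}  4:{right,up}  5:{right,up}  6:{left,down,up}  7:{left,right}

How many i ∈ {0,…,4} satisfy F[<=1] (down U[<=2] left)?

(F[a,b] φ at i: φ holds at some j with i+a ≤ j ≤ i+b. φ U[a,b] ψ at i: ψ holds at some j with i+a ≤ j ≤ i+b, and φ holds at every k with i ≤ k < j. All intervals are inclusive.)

3

Evaluate at each i in [0,4]:
  i=0: ✓ (witness j=0)
  i=1: ✓ (witness j=1)
  i=2: ✓ (witness j=2)
  i=3: ✗ (none in [3,4])
  i=4: ✗ (none in [4,5])
Positions where it holds: {0, 1, 2} → 3.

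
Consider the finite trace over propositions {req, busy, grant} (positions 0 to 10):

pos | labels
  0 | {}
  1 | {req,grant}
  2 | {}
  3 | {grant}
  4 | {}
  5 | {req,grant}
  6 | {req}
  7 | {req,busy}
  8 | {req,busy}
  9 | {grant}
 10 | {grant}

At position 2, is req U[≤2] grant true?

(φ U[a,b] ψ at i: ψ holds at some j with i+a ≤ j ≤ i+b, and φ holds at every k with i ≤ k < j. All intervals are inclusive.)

Need some j in [2,4] with grant, and req at every k in [2,j-1].
  j=2: grant false.
  j=3: grant holds, but req fails at k=2 → not this j.
  j=4: grant false.
No j in the window works → until fails.

False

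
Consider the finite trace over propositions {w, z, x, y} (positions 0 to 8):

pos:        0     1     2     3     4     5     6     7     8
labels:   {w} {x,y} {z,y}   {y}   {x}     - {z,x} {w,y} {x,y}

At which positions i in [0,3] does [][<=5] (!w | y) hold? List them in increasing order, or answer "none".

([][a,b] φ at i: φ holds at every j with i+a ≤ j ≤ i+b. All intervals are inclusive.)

1, 2, 3

Evaluate at each i in [0,3]:
  i=0: ✗ (fails at j=0)
  i=1: ✓ (all of [1,6])
  i=2: ✓ (all of [2,7])
  i=3: ✓ (all of [3,8])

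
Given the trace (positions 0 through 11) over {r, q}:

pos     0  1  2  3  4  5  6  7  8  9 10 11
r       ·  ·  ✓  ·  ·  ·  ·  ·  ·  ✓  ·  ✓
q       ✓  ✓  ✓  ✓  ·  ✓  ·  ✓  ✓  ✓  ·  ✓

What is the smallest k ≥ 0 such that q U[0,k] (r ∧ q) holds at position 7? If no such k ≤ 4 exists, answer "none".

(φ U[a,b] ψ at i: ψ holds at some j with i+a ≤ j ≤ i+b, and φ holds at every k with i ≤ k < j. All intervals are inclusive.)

2

Need earliest j ≥ 7 with (r ∧ q), and q at every k in [7,j-1].
  j=7: rhs fails.
  j=8: rhs fails.
  j=9: rhs holds; lhs holds on [7,8]. k = 2.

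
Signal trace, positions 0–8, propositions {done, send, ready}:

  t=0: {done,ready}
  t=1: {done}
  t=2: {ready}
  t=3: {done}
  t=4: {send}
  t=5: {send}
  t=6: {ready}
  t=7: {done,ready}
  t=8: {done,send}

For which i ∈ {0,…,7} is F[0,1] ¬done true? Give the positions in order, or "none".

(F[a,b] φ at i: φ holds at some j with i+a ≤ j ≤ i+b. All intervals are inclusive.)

Evaluate at each i in [0,7]:
  i=0: ✗ (none in [0,1])
  i=1: ✓ (witness j=2)
  i=2: ✓ (witness j=2)
  i=3: ✓ (witness j=4)
  i=4: ✓ (witness j=4)
  i=5: ✓ (witness j=5)
  i=6: ✓ (witness j=6)
  i=7: ✗ (none in [7,8])

1, 2, 3, 4, 5, 6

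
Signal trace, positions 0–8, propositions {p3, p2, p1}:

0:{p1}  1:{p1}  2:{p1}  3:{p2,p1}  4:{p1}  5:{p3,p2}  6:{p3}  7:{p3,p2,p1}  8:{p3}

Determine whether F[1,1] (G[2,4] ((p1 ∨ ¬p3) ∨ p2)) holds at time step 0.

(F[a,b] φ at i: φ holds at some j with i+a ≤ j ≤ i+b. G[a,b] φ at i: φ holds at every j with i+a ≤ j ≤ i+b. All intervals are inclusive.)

Check G[2,4] ((p1 ∨ ¬p3) ∨ p2) at each j in [1,1]:
  j=1: holds on [3,5]
Found at j=1 → formula holds.

Yes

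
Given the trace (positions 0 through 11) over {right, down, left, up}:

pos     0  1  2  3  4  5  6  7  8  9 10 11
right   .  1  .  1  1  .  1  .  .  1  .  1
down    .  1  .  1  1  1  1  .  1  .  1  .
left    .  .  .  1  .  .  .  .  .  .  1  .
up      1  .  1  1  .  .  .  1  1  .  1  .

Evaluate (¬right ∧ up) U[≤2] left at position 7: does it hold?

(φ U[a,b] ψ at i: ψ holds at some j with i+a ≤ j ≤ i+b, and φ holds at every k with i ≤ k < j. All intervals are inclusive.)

False

Need some j in [7,9] with left, and (¬right ∧ up) at every k in [7,j-1].
  j=7: left false.
  j=8: left false.
  j=9: left false.
No j in the window works → until fails.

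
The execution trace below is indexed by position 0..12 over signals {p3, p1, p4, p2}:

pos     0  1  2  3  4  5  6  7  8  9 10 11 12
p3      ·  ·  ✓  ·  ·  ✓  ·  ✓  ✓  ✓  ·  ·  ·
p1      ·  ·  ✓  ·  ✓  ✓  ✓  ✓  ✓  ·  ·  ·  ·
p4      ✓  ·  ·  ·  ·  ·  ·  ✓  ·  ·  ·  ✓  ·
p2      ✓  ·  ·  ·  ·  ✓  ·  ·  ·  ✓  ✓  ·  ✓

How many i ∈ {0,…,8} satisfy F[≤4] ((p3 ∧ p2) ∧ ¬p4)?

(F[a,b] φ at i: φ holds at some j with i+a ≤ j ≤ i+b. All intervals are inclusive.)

Evaluate at each i in [0,8]:
  i=0: ✗ (none in [0,4])
  i=1: ✓ (witness j=5)
  i=2: ✓ (witness j=5)
  i=3: ✓ (witness j=5)
  i=4: ✓ (witness j=5)
  i=5: ✓ (witness j=5)
  i=6: ✓ (witness j=9)
  i=7: ✓ (witness j=9)
  i=8: ✓ (witness j=9)
Positions where it holds: {1, 2, 3, 4, 5, 6, 7, 8} → 8.

8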